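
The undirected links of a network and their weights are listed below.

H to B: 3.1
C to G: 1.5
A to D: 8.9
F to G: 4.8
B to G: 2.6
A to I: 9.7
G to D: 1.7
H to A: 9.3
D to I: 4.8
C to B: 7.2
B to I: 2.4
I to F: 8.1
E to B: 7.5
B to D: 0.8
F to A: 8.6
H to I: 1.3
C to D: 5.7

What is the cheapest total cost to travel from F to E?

14.8

Running Dijkstra from F:
F: 0
G: 4.8  (via F)
C: 6.3  (via G)
D: 6.5  (via G)
B: 7.3  (via D)
I: 8.1  (via F)
A: 8.6  (via F)
H: 9.4  (via I)
E: 14.8  (via B)
Shortest route: F → G → D → B → E = 14.8.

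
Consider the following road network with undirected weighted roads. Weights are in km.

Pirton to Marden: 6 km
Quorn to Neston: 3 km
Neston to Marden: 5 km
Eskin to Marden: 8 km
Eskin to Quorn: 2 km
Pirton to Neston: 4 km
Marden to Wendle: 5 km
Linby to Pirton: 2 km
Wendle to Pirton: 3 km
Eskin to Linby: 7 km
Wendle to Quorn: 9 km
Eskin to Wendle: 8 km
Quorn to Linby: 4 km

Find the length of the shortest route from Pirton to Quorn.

Compare a few routes:
Pirton → Neston → Quorn: 4+3 = 7
Pirton → Linby → Eskin → Quorn: 2+7+2 = 11
Pirton → Linby → Quorn: 2+4 = 6
The minimum is 6 km via Pirton → Linby → Quorn.

6 km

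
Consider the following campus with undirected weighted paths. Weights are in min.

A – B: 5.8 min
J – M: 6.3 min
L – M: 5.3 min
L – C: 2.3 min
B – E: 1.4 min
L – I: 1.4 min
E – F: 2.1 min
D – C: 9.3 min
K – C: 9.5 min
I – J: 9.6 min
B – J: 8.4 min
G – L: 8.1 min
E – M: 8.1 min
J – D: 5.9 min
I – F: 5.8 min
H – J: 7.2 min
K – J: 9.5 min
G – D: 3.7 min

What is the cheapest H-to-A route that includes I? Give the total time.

31.9 min

Shortest H→I: H → J → I = 16.8
Best I to A: I → F → E → B → A costing 15.1
Total via I: 16.8 + 15.1 = 31.9 min.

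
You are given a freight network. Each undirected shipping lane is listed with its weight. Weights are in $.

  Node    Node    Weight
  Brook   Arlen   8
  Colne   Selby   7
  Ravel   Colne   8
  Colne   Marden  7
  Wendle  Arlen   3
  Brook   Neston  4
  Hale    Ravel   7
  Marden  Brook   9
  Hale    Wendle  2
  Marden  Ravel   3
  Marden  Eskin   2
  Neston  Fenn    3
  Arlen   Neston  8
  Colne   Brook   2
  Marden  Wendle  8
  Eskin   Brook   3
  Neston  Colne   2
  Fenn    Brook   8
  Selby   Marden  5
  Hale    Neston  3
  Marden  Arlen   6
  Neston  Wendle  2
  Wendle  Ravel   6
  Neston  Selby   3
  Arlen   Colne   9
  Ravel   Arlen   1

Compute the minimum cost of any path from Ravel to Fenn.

$9

Running Dijkstra from Ravel:
Ravel: 0
Arlen: 1  (via Ravel)
Marden: 3  (via Ravel)
Wendle: 4  (via Arlen)
Eskin: 5  (via Marden)
Neston: 6  (via Wendle)
Hale: 6  (via Wendle)
Selby: 8  (via Marden)
Brook: 8  (via Eskin)
Colne: 8  (via Ravel)
Fenn: 9  (via Neston)
Shortest route: Ravel–Arlen–Wendle–Neston–Fenn = $9.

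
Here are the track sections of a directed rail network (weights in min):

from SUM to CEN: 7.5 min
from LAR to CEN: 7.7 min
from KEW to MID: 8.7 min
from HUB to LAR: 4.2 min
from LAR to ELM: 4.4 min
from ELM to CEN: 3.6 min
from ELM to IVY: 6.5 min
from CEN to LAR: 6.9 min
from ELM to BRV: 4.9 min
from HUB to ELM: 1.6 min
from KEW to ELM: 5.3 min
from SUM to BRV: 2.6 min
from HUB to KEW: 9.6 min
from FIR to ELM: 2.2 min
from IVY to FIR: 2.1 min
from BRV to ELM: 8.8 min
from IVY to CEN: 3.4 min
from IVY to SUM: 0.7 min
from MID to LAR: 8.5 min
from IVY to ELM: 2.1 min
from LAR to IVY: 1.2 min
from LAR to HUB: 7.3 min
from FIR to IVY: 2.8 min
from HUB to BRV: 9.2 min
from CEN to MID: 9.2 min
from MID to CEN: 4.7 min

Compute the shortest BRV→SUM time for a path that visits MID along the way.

Best BRV to MID: BRV–ELM–CEN–MID costing 21.6
Shortest MID→SUM: MID–LAR–IVY–SUM = 10.4
Total via MID: 21.6 + 10.4 = 32 min.

32 min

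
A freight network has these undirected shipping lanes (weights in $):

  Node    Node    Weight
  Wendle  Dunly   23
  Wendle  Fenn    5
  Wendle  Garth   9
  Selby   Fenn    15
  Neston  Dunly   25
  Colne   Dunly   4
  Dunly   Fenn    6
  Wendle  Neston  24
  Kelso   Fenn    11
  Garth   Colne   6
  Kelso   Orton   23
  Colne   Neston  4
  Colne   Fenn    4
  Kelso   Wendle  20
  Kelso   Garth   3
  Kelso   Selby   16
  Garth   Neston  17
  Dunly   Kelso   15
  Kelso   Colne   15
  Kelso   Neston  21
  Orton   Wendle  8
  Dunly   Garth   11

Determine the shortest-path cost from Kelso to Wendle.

Compare a few routes:
Kelso - Wendle: 20 = 20
Kelso - Garth - Wendle: 3+9 = 12
Kelso - Fenn - Wendle: 11+5 = 16
Kelso - Garth - Colne - Fenn - Wendle: 3+6+4+5 = 18
The minimum is $12 via Kelso - Garth - Wendle.

$12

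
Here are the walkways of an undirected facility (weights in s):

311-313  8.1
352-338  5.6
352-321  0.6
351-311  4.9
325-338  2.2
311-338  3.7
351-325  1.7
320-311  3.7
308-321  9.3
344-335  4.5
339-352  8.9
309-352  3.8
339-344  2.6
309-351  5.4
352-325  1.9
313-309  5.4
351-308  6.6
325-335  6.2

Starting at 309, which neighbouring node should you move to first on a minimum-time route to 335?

352

Candidate routes:
309 - 352 - 325 - 335: 3.8+1.9+6.2 = 11.9
309 - 351 - 325 - 335: 5.4+1.7+6.2 = 13.3
The minimum is 11.9 s via 309 - 352 - 325 - 335.
So from 309 the first move is to 352.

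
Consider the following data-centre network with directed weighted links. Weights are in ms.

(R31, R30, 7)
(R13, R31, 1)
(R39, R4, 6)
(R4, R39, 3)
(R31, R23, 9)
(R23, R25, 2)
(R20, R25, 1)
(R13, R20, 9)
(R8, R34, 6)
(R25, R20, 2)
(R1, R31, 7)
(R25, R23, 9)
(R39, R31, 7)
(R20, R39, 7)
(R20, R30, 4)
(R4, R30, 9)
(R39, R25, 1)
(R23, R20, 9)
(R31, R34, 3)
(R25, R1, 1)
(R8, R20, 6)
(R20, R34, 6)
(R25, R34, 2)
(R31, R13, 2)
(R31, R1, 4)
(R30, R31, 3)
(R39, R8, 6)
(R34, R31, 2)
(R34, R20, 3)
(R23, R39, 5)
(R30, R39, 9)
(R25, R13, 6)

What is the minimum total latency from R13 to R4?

Candidate routes:
R13 - R31 - R34 - R20 - R39 - R4: 1+3+3+7+6 = 20
R13 - R31 - R23 - R39 - R4: 1+9+5+6 = 21
The minimum is 20 ms via R13 - R31 - R34 - R20 - R39 - R4.

20 ms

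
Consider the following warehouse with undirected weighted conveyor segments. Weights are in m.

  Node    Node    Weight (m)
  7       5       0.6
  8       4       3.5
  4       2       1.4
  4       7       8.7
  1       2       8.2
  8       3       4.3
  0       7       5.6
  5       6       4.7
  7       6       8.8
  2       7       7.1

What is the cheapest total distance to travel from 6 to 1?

20.6 m

Compare a few routes:
6 - 5 - 7 - 4 - 2 - 1: 4.7+0.6+8.7+1.4+8.2 = 23.6
6 - 7 - 2 - 1: 8.8+7.1+8.2 = 24.1
6 - 5 - 7 - 2 - 1: 4.7+0.6+7.1+8.2 = 20.6
The minimum is 20.6 m via 6 - 5 - 7 - 2 - 1.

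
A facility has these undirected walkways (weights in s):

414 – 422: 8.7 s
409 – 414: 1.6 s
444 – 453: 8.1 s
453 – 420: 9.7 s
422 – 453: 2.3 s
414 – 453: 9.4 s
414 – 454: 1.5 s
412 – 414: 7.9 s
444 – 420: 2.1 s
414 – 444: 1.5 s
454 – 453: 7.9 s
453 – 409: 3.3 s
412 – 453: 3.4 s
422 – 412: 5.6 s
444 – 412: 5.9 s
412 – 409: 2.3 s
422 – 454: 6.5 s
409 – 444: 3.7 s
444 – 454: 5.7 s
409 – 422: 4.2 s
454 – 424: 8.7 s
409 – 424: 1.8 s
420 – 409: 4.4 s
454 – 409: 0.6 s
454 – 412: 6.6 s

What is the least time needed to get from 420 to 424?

6.2 s

Compare a few routes:
420–409–424: 4.4+1.8 = 6.2
420–444–414–454–409–424: 2.1+1.5+1.5+0.6+1.8 = 7.5
420–444–414–409–424: 2.1+1.5+1.6+1.8 = 7
The minimum is 6.2 s via 420–409–424.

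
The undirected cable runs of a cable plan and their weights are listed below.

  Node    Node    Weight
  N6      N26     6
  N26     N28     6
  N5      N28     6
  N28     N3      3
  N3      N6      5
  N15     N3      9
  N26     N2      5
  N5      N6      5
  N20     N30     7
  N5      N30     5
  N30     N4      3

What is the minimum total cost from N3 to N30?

14

Settle nodes by increasing distance from N3:
N3: 0
N28: 3  (via N3)
N6: 5  (via N3)
N15: 9  (via N3)
N26: 9  (via N28)
N5: 9  (via N28)
N30: 14  (via N5)
Shortest route: N3 → N28 → N5 → N30 = 14.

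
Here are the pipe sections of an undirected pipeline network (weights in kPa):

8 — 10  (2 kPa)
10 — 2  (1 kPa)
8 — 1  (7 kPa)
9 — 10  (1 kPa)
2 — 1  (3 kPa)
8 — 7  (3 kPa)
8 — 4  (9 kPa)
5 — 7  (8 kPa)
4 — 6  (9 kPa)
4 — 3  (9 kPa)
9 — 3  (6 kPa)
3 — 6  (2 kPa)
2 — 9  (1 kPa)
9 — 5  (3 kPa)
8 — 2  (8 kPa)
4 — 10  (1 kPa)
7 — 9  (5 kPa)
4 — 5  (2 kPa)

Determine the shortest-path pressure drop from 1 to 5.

Settle nodes by increasing distance from 1:
1: 0
2: 3  (via 1)
9: 4  (via 2)
10: 4  (via 2)
4: 5  (via 10)
8: 6  (via 10)
5: 7  (via 9)
Shortest route: 1 → 2 → 9 → 5 = 7 kPa.

7 kPa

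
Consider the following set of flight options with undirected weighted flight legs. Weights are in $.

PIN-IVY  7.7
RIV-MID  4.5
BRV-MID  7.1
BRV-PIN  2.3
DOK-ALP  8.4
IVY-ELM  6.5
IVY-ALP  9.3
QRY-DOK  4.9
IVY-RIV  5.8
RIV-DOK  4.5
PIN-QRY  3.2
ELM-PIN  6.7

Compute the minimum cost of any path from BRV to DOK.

$10.4

Settle nodes by increasing distance from BRV:
BRV: 0
PIN: 2.3  (via BRV)
QRY: 5.5  (via PIN)
MID: 7.1  (via BRV)
ELM: 9  (via PIN)
IVY: 10  (via PIN)
DOK: 10.4  (via QRY)
Shortest route: BRV → PIN → QRY → DOK = $10.4.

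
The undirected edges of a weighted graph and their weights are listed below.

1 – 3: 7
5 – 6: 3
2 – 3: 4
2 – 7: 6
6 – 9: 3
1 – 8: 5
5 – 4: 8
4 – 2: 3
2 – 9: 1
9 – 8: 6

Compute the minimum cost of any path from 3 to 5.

11

Compare a few routes:
3–2–9–6–5: 4+1+3+3 = 11
3–2–4–5: 4+3+8 = 15
Cheapest is 3–2–9–6–5 at 11.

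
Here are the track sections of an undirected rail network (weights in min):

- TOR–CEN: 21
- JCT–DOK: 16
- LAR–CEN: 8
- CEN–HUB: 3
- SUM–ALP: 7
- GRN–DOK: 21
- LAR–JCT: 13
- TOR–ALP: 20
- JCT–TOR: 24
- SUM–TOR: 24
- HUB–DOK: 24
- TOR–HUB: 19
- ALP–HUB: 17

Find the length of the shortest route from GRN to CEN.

Running Dijkstra from GRN:
GRN: 0
DOK: 21  (via GRN)
JCT: 37  (via DOK)
HUB: 45  (via DOK)
CEN: 48  (via HUB)
Shortest route: GRN–DOK–HUB–CEN = 48 min.

48 min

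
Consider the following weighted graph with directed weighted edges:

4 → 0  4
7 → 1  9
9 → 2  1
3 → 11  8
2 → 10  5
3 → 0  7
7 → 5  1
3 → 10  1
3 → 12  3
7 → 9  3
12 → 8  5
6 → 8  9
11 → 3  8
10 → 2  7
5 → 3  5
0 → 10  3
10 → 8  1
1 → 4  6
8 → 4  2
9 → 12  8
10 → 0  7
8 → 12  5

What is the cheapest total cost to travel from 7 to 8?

Running Dijkstra from 7:
7: 0
5: 1  (via 7)
9: 3  (via 7)
2: 4  (via 9)
3: 6  (via 5)
10: 7  (via 3)
8: 8  (via 10)
Shortest route: 7 → 5 → 3 → 10 → 8 = 8.

8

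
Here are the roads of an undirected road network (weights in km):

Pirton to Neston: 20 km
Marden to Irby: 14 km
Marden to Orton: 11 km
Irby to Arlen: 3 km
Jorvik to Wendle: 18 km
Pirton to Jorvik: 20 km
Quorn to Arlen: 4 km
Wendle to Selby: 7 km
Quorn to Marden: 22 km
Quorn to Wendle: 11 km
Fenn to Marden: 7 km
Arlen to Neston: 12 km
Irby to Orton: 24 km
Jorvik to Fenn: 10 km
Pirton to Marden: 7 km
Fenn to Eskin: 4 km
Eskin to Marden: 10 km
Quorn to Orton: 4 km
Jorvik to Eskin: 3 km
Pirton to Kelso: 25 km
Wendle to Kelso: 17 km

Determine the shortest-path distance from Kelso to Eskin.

38 km

Settle nodes by increasing distance from Kelso:
Kelso: 0
Wendle: 17  (via Kelso)
Selby: 24  (via Wendle)
Pirton: 25  (via Kelso)
Quorn: 28  (via Wendle)
Arlen: 32  (via Quorn)
Orton: 32  (via Quorn)
Marden: 32  (via Pirton)
Jorvik: 35  (via Wendle)
Irby: 35  (via Arlen)
Eskin: 38  (via Jorvik)
Shortest route: Kelso–Wendle–Jorvik–Eskin = 38 km.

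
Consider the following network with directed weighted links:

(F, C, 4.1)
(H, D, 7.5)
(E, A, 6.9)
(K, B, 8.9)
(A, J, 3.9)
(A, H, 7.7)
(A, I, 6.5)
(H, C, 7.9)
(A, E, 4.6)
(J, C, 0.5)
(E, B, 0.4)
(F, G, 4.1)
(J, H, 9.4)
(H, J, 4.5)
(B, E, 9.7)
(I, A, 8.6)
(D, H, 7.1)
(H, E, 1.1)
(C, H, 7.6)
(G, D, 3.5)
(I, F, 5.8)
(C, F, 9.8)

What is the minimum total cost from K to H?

33.2

Running Dijkstra from K:
K: 0
B: 8.9  (via K)
E: 18.6  (via B)
A: 25.5  (via E)
J: 29.4  (via A)
C: 29.9  (via J)
I: 32  (via A)
H: 33.2  (via A)
Shortest route: K–B–E–A–H = 33.2.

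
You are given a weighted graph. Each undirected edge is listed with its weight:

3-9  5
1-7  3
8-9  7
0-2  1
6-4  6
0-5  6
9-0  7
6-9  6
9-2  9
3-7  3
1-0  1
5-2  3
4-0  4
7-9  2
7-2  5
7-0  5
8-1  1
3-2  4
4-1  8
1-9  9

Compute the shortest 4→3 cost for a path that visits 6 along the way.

Best 4 to 6: 4 → 6 costing 6
Best 6 to 3: 6 → 9 → 3 costing 11
Total via 6: 6 + 11 = 17.

17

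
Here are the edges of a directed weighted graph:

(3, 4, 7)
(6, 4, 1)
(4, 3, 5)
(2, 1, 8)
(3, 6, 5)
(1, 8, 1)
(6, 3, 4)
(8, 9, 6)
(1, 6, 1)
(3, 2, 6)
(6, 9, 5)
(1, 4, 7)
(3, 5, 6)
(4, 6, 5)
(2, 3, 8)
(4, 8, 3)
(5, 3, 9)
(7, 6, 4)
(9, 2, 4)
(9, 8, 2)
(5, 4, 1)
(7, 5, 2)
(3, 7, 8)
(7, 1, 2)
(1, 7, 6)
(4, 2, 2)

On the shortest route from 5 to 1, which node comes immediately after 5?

Candidate routes:
5 → 3 → 7 → 1: 9+8+2 = 19
5 → 4 → 3 → 7 → 1: 1+5+8+2 = 16
5 → 4 → 2 → 1: 1+2+8 = 11
Cheapest is 5 → 4 → 2 → 1 at 11.
So from 5 the first move is to 4.

4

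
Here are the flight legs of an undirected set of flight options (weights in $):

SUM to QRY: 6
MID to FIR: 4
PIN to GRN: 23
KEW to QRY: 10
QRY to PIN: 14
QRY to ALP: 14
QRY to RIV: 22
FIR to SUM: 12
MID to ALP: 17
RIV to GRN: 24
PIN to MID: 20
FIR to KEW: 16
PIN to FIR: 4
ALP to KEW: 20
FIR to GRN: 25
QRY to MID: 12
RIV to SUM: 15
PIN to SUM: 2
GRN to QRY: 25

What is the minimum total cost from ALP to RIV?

Running Dijkstra from ALP:
ALP: 0
QRY: 14  (via ALP)
MID: 17  (via ALP)
KEW: 20  (via ALP)
SUM: 20  (via QRY)
FIR: 21  (via MID)
PIN: 22  (via SUM)
RIV: 35  (via SUM)
Shortest route: ALP → QRY → SUM → RIV = $35.

$35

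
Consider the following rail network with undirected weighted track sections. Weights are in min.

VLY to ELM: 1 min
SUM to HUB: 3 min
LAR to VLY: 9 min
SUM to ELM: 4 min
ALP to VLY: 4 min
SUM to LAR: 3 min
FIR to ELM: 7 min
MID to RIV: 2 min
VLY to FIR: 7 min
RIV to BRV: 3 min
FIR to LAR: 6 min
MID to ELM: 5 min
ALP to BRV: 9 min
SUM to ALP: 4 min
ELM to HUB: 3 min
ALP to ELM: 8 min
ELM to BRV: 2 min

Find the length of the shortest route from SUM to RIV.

Compare a few routes:
SUM → ELM → MID → RIV: 4+5+2 = 11
SUM → HUB → ELM → MID → RIV: 3+3+5+2 = 13
SUM → HUB → ELM → BRV → RIV: 3+3+2+3 = 11
SUM → ELM → BRV → RIV: 4+2+3 = 9
The minimum is 9 min via SUM → ELM → BRV → RIV.

9 min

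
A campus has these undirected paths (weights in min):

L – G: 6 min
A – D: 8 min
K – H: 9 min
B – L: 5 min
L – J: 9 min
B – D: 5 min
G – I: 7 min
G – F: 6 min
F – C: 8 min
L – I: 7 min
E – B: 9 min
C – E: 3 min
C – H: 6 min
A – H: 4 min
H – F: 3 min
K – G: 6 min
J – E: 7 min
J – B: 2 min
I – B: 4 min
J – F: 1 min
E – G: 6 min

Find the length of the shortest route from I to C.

15 min

Enumerating some paths:
I - G - E - C: 7+6+3 = 16
I - B - J - F - C: 4+2+1+8 = 15
The minimum is 15 min via I - B - J - F - C.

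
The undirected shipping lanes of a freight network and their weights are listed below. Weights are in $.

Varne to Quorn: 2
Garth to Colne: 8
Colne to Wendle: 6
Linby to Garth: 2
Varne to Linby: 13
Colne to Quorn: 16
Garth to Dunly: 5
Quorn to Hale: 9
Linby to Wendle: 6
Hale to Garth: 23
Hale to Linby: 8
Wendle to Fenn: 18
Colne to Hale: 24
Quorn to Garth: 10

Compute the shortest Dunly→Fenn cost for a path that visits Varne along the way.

$54

Best Dunly to Varne: Dunly → Garth → Quorn → Varne costing 17
Shortest Varne→Fenn: Varne → Linby → Wendle → Fenn = 37
Total via Varne: 17 + 37 = $54.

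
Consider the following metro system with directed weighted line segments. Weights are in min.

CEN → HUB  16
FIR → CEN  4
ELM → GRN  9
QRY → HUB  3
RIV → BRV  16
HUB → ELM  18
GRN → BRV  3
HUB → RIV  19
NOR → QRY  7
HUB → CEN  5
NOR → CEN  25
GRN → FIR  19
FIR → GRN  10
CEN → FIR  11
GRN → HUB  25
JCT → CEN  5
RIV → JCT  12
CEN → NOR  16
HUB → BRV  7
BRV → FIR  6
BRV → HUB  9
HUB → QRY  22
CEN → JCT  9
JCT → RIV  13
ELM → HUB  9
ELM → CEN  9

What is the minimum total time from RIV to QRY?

Shortest distances from RIV:
RIV: 0
JCT: 12  (via RIV)
BRV: 16  (via RIV)
CEN: 17  (via JCT)
FIR: 22  (via BRV)
HUB: 25  (via BRV)
GRN: 32  (via FIR)
NOR: 33  (via CEN)
QRY: 40  (via NOR)
Shortest route: RIV → JCT → CEN → NOR → QRY = 40 min.

40 min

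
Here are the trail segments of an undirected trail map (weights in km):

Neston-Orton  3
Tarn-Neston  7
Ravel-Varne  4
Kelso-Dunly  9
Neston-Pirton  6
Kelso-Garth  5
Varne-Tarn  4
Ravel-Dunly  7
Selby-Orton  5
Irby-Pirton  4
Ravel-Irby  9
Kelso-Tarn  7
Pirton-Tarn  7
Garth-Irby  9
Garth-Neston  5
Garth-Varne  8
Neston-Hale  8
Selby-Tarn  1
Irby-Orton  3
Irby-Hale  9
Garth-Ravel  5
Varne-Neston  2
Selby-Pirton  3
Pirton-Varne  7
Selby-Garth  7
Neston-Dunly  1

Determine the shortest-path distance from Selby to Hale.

Candidate routes:
Selby–Tarn–Neston–Hale: 1+7+8 = 16
Selby–Tarn–Varne–Neston–Hale: 1+4+2+8 = 15
Selby–Orton–Neston–Hale: 5+3+8 = 16
Selby–Pirton–Irby–Hale: 3+4+9 = 16
Cheapest is Selby–Tarn–Varne–Neston–Hale at 15 km.

15 km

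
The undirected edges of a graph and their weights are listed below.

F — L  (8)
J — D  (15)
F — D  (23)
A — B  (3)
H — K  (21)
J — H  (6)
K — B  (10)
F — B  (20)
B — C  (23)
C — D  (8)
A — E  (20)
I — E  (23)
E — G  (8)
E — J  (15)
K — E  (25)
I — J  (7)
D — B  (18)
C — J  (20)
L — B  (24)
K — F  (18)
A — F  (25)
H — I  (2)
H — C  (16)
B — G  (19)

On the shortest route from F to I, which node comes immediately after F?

Compare a few routes:
F - D - J - H - I: 23+15+6+2 = 46
F - D - J - I: 23+15+7 = 45
F - K - H - I: 18+21+2 = 41
The minimum is 41 via F - K - H - I.
So from F the first move is to K.

K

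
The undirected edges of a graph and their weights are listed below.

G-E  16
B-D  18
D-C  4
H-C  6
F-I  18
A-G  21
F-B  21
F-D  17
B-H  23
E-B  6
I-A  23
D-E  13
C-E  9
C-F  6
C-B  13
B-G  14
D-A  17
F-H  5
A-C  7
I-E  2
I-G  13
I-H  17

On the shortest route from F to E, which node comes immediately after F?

Enumerating some paths:
F - C - E: 6+9 = 15
F - H - C - E: 5+6+9 = 20
Cheapest is F - C - E at 15.
So from F the first move is to C.

C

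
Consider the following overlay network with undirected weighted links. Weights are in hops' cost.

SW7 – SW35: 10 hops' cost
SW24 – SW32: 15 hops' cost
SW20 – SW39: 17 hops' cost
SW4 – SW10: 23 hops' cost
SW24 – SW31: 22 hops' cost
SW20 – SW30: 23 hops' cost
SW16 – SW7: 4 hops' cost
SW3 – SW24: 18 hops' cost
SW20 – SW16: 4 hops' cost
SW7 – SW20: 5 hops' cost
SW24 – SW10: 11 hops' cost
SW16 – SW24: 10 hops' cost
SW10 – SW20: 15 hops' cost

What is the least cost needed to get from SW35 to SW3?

Compare a few routes:
SW35 → SW7 → SW16 → SW20 → SW10 → SW24 → SW3: 10+4+4+15+11+18 = 62
SW35 → SW7 → SW16 → SW24 → SW3: 10+4+10+18 = 42
SW35 → SW7 → SW20 → SW16 → SW24 → SW3: 10+5+4+10+18 = 47
SW35 → SW7 → SW20 → SW10 → SW24 → SW3: 10+5+15+11+18 = 59
The minimum is 42 hops' cost via SW35 → SW7 → SW16 → SW24 → SW3.

42 hops' cost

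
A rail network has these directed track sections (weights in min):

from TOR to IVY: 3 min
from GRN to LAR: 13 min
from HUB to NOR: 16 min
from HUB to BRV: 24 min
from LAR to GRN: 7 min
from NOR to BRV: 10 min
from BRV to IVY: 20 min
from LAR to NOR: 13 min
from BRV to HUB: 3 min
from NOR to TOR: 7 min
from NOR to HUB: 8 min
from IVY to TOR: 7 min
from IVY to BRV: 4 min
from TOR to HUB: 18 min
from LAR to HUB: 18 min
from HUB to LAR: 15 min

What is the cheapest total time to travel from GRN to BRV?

Compare a few routes:
GRN–LAR–NOR–TOR–IVY–BRV: 13+13+7+3+4 = 40
GRN–LAR–NOR–BRV: 13+13+10 = 36
GRN–LAR–HUB–NOR–BRV: 13+18+16+10 = 57
GRN–LAR–HUB–BRV: 13+18+24 = 55
Cheapest is GRN–LAR–NOR–BRV at 36 min.

36 min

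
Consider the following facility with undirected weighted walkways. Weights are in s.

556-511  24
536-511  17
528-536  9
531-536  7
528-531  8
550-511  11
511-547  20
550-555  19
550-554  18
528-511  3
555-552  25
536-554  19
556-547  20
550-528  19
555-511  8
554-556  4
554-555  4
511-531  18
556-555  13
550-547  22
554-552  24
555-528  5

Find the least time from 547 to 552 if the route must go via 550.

Shortest 547→550: 547–550 = 22
Shortest 550→552: 550–554–552 = 42
Total via 550: 22 + 42 = 64 s.

64 s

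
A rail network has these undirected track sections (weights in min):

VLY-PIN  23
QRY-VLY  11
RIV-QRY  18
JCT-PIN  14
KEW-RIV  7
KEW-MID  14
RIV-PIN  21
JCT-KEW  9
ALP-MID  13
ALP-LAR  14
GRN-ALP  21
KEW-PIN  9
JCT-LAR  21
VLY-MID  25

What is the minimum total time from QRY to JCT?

Running Dijkstra from QRY:
QRY: 0
VLY: 11  (via QRY)
RIV: 18  (via QRY)
KEW: 25  (via RIV)
PIN: 34  (via VLY)
JCT: 34  (via KEW)
Shortest route: QRY–RIV–KEW–JCT = 34 min.

34 min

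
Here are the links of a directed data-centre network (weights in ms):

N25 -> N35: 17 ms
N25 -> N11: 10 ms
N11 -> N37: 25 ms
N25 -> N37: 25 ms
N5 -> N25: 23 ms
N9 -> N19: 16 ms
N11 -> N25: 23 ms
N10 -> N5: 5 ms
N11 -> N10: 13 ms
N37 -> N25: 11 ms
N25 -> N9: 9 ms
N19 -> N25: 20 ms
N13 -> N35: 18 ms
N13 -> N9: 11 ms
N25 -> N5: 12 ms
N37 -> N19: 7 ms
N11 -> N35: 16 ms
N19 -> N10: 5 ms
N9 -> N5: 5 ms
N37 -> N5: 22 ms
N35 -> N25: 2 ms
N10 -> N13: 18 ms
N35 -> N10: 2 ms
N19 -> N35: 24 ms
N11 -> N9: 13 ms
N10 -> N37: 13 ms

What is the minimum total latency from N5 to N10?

42 ms

Compare a few routes:
N5 - N25 - N11 - N35 - N10: 23+10+16+2 = 51
N5 - N25 - N11 - N10: 23+10+13 = 46
N5 - N25 - N35 - N10: 23+17+2 = 42
N5 - N25 - N9 - N19 - N10: 23+9+16+5 = 53
Cheapest is N5 - N25 - N35 - N10 at 42 ms.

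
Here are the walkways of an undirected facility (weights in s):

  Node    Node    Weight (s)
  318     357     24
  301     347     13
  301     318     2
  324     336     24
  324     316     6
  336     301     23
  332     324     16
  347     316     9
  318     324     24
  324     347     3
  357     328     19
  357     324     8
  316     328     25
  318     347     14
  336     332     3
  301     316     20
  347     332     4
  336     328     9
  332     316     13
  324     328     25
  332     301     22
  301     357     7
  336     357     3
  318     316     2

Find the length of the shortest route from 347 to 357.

10 s

Running Dijkstra from 347:
347: 0
324: 3  (via 347)
332: 4  (via 347)
336: 7  (via 332)
316: 9  (via 347)
357: 10  (via 336)
Shortest route: 347–332–336–357 = 10 s.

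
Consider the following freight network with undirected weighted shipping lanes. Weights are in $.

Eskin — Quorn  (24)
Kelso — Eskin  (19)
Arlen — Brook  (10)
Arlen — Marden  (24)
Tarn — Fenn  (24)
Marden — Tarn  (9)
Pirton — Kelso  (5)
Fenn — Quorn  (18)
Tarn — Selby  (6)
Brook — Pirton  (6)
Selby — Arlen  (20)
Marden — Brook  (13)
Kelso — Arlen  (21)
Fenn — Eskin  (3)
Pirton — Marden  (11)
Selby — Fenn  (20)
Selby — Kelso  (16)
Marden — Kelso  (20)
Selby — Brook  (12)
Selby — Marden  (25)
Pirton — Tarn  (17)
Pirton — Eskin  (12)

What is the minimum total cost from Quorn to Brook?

Running Dijkstra from Quorn:
Quorn: 0
Fenn: 18  (via Quorn)
Eskin: 21  (via Fenn)
Pirton: 33  (via Eskin)
Selby: 38  (via Fenn)
Kelso: 38  (via Pirton)
Brook: 39  (via Pirton)
Shortest route: Quorn → Fenn → Eskin → Pirton → Brook = $39.

$39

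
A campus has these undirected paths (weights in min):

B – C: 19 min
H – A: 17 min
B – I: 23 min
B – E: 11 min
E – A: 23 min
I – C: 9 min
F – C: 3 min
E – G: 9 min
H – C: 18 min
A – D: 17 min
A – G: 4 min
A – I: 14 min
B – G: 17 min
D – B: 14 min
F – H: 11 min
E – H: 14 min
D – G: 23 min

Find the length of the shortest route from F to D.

Running Dijkstra from F:
F: 0
C: 3  (via F)
H: 11  (via F)
I: 12  (via C)
B: 22  (via C)
E: 25  (via H)
A: 26  (via I)
G: 30  (via A)
D: 36  (via B)
Shortest route: F–C–B–D = 36 min.

36 min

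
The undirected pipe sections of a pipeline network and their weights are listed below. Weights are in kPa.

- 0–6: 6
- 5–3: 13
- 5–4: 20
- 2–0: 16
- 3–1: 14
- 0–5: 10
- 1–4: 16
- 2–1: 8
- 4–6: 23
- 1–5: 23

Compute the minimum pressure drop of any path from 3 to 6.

29 kPa

Running Dijkstra from 3:
3: 0
5: 13  (via 3)
1: 14  (via 3)
2: 22  (via 1)
0: 23  (via 5)
6: 29  (via 0)
Shortest route: 3 → 5 → 0 → 6 = 29 kPa.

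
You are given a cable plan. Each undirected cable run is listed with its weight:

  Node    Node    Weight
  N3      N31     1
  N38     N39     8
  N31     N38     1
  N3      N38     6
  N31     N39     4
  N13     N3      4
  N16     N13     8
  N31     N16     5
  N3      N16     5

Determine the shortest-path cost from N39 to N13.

Shortest distances from N39:
N39: 0
N31: 4  (via N39)
N3: 5  (via N31)
N38: 5  (via N31)
N13: 9  (via N3)
Shortest route: N39–N31–N3–N13 = 9.

9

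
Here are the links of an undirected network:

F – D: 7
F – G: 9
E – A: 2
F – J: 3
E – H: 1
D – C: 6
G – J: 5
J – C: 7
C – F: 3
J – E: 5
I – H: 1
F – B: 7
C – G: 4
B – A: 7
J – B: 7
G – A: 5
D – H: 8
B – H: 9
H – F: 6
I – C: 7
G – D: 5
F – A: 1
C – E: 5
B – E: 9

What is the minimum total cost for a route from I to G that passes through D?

Shortest I→D: I–H–D = 9
Best D to G: D–G costing 5
Total via D: 9 + 5 = 14.

14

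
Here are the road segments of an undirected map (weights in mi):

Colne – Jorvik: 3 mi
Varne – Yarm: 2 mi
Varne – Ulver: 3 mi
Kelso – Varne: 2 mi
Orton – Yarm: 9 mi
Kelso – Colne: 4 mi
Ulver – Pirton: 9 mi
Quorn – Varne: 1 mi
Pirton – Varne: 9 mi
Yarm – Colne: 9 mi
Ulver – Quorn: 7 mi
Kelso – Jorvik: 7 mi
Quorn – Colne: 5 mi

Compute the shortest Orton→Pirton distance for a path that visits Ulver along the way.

23 mi

Best Orton to Ulver: Orton → Yarm → Varne → Ulver costing 14
Shortest Ulver→Pirton: Ulver → Pirton = 9
Total via Ulver: 14 + 9 = 23 mi.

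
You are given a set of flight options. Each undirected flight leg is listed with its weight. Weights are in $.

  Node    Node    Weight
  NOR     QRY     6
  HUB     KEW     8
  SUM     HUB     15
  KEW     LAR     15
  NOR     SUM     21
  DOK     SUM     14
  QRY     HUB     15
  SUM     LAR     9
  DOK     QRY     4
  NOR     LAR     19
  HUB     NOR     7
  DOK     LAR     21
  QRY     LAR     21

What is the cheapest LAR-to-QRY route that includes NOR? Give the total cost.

$25

Shortest LAR→NOR: LAR → NOR = 19
Best NOR to QRY: NOR → QRY costing 6
Total via NOR: 19 + 6 = $25.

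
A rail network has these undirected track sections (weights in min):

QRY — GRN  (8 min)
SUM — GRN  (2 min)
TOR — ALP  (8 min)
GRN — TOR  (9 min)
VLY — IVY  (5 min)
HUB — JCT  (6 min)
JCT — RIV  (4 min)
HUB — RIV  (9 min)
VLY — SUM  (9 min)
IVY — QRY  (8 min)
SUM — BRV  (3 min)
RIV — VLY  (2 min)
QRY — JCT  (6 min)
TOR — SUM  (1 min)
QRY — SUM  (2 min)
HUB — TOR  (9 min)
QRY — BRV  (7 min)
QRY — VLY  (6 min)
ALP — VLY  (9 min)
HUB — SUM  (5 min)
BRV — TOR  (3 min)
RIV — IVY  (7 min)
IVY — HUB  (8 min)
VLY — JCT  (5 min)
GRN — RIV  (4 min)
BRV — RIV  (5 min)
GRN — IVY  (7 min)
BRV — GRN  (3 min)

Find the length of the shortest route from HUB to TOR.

6 min

Candidate routes:
HUB - SUM - TOR: 5+1 = 6
HUB - TOR: 9 = 9
The minimum is 6 min via HUB - SUM - TOR.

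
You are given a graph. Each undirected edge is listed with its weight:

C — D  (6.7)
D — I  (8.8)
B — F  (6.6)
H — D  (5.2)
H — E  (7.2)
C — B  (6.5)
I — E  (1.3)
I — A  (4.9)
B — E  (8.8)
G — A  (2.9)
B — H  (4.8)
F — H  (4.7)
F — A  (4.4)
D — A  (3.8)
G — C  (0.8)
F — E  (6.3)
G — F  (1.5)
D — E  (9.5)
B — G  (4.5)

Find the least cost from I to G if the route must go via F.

Best I to F: I → E → F costing 7.6
Best F to G: F → G costing 1.5
Total via F: 7.6 + 1.5 = 9.1.

9.1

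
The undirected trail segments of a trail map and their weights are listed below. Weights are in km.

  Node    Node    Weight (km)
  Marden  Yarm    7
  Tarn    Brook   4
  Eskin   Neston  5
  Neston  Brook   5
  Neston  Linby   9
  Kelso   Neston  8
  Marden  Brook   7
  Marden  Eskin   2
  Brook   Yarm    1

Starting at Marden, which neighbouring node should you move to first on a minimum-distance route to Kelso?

Compare a few routes:
Marden → Eskin → Neston → Kelso: 2+5+8 = 15
Marden → Brook → Neston → Kelso: 7+5+8 = 20
Cheapest is Marden → Eskin → Neston → Kelso at 15 km.
So from Marden the first move is to Eskin.

Eskin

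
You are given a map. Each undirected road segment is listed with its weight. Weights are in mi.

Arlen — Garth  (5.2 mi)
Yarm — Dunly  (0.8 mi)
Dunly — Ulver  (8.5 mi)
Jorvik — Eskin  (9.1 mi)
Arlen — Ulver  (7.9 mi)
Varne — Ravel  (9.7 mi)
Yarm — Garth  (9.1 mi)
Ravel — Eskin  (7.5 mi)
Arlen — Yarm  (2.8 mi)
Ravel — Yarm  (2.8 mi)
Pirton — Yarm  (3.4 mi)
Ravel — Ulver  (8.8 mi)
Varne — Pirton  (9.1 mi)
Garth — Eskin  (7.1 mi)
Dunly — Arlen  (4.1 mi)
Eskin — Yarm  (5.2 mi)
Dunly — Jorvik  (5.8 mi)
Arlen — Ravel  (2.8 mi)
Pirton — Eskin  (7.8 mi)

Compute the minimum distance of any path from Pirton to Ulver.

12.7 mi

Running Dijkstra from Pirton:
Pirton: 0
Yarm: 3.4  (via Pirton)
Dunly: 4.2  (via Yarm)
Arlen: 6.2  (via Yarm)
Ravel: 6.2  (via Yarm)
Eskin: 7.8  (via Pirton)
Varne: 9.1  (via Pirton)
Jorvik: 10  (via Dunly)
Garth: 11.4  (via Arlen)
Ulver: 12.7  (via Dunly)
Shortest route: Pirton–Yarm–Dunly–Ulver = 12.7 mi.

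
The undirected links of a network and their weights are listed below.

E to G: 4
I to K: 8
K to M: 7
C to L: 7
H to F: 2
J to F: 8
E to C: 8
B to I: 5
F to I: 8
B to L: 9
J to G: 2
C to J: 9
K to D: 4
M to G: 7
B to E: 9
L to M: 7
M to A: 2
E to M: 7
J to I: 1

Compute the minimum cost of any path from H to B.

15

Settle nodes by increasing distance from H:
H: 0
F: 2  (via H)
I: 10  (via F)
J: 10  (via F)
G: 12  (via J)
B: 15  (via I)
Shortest route: H → F → I → B = 15.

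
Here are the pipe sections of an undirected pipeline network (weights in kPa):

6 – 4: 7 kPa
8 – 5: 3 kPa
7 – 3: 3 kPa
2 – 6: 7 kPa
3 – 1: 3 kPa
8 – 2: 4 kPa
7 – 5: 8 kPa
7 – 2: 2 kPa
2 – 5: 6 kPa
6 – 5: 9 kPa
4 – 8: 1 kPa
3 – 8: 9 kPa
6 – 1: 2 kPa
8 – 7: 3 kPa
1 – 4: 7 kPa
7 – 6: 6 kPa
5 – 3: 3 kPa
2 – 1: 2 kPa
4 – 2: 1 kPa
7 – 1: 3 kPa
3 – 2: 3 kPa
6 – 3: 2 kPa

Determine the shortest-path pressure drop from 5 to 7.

Settle nodes by increasing distance from 5:
5: 0
3: 3  (via 5)
8: 3  (via 5)
4: 4  (via 8)
2: 5  (via 4)
6: 5  (via 3)
1: 6  (via 3)
7: 6  (via 3)
Shortest route: 5–3–7 = 6 kPa.

6 kPa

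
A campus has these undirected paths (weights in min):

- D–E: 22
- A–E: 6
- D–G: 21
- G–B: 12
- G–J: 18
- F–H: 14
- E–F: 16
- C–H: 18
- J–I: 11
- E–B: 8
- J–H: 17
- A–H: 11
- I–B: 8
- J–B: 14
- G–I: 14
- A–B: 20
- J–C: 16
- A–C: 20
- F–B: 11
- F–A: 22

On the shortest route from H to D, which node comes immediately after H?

Candidate routes:
H → F → E → D: 14+16+22 = 52
H → A → E → D: 11+6+22 = 39
H → F → B → E → D: 14+11+8+22 = 55
The minimum is 39 min via H → A → E → D.
So from H the first move is to A.

A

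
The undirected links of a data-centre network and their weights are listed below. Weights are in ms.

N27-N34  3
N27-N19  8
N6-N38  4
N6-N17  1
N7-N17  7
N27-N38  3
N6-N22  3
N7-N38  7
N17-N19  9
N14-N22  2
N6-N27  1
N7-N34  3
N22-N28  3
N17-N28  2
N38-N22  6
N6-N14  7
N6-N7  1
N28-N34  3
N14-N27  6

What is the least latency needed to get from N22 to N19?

Compare a few routes:
N22 - N6 - N17 - N19: 3+1+9 = 13
N22 - N6 - N27 - N19: 3+1+8 = 12
The minimum is 12 ms via N22 - N6 - N27 - N19.

12 ms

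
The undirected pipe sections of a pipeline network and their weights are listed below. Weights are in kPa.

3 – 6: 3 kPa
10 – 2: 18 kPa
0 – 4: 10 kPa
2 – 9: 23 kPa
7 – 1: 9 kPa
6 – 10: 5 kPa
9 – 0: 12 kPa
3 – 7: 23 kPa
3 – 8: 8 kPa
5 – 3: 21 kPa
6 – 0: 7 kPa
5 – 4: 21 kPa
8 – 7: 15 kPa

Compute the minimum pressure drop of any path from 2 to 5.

Enumerating some paths:
2 - 10 - 6 - 3 - 5: 18+5+3+21 = 47
2 - 9 - 0 - 4 - 5: 23+12+10+21 = 66
2 - 10 - 6 - 0 - 4 - 5: 18+5+7+10+21 = 61
Cheapest is 2 - 10 - 6 - 3 - 5 at 47 kPa.

47 kPa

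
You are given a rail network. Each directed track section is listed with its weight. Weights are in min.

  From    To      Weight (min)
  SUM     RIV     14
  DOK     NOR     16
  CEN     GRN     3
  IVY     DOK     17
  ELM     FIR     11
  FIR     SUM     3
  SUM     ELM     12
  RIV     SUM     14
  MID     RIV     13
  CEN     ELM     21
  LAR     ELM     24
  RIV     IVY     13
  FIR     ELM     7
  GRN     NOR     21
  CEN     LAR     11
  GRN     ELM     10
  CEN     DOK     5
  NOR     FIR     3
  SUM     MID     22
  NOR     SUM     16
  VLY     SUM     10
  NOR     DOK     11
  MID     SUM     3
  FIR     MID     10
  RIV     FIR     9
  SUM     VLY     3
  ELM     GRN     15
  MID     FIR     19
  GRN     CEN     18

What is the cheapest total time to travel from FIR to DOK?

Running Dijkstra from FIR:
FIR: 0
SUM: 3  (via FIR)
VLY: 6  (via SUM)
ELM: 7  (via FIR)
MID: 10  (via FIR)
RIV: 17  (via SUM)
GRN: 22  (via ELM)
IVY: 30  (via RIV)
CEN: 40  (via GRN)
NOR: 43  (via GRN)
DOK: 45  (via CEN)
Shortest route: FIR → ELM → GRN → CEN → DOK = 45 min.

45 min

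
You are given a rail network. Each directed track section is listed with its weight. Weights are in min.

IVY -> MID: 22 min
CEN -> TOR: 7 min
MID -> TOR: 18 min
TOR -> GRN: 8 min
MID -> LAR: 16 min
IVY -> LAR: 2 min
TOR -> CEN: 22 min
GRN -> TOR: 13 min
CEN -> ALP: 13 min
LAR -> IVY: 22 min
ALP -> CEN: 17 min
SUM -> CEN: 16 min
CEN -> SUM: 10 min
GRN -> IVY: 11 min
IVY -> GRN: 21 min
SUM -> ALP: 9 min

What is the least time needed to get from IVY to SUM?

66 min

Running Dijkstra from IVY:
IVY: 0
LAR: 2  (via IVY)
GRN: 21  (via IVY)
MID: 22  (via IVY)
TOR: 34  (via GRN)
CEN: 56  (via TOR)
SUM: 66  (via CEN)
Shortest route: IVY → GRN → TOR → CEN → SUM = 66 min.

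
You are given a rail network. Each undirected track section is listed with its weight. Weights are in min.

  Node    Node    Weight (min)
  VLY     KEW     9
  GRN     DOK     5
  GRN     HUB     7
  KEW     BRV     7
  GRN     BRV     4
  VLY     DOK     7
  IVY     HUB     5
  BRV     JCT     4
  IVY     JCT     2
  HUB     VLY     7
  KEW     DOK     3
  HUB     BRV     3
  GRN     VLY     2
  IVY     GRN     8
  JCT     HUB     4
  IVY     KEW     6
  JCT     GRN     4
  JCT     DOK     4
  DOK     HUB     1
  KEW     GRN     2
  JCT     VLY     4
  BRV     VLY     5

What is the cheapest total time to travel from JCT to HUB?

Settle nodes by increasing distance from JCT:
JCT: 0
IVY: 2  (via JCT)
VLY: 4  (via JCT)
DOK: 4  (via JCT)
HUB: 4  (via JCT)
Shortest route: JCT–HUB = 4 min.

4 min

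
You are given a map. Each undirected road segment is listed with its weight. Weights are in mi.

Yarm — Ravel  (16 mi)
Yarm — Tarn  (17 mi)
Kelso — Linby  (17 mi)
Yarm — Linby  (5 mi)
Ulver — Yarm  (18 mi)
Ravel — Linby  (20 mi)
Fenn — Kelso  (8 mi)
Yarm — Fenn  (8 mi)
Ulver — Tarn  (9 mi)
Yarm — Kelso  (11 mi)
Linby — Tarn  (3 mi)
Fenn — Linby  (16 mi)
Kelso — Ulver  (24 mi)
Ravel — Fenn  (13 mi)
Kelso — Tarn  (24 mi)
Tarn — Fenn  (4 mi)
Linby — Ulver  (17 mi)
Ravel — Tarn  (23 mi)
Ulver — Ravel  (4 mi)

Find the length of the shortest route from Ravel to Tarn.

Running Dijkstra from Ravel:
Ravel: 0
Ulver: 4  (via Ravel)
Tarn: 13  (via Ulver)
Shortest route: Ravel → Ulver → Tarn = 13 mi.

13 mi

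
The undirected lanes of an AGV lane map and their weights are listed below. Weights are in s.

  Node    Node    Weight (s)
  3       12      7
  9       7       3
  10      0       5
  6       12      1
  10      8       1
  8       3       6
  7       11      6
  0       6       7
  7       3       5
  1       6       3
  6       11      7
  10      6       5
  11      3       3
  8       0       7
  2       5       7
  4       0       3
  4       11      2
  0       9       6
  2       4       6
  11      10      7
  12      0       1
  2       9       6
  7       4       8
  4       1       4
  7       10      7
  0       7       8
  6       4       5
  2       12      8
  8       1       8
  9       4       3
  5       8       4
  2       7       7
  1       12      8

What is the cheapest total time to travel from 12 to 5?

11 s

Candidate routes:
12 → 0 → 8 → 5: 1+7+4 = 12
12 → 2 → 5: 8+7 = 15
12 → 0 → 10 → 8 → 5: 1+5+1+4 = 11
Cheapest is 12 → 0 → 10 → 8 → 5 at 11 s.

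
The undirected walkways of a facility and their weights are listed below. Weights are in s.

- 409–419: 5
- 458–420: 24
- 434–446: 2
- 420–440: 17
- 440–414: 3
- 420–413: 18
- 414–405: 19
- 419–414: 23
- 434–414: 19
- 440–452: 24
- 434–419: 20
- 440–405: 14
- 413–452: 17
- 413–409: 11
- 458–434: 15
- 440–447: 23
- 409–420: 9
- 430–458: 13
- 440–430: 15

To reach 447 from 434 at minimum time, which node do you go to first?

Compare a few routes:
434–458–430–440–447: 15+13+15+23 = 66
434–419–414–440–447: 20+23+3+23 = 69
434–414–440–447: 19+3+23 = 45
The minimum is 45 s via 434–414–440–447.
So from 434 the first move is to 414.

414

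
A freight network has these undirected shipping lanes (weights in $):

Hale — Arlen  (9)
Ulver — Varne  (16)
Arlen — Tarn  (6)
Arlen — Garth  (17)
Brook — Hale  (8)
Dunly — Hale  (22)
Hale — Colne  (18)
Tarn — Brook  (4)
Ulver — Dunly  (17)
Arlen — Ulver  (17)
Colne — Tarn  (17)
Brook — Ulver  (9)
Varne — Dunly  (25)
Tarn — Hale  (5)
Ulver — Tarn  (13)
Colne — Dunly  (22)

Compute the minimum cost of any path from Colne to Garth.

Settle nodes by increasing distance from Colne:
Colne: 0
Tarn: 17  (via Colne)
Hale: 18  (via Colne)
Brook: 21  (via Tarn)
Dunly: 22  (via Colne)
Arlen: 23  (via Tarn)
Ulver: 30  (via Tarn)
Garth: 40  (via Arlen)
Shortest route: Colne → Tarn → Arlen → Garth = $40.

$40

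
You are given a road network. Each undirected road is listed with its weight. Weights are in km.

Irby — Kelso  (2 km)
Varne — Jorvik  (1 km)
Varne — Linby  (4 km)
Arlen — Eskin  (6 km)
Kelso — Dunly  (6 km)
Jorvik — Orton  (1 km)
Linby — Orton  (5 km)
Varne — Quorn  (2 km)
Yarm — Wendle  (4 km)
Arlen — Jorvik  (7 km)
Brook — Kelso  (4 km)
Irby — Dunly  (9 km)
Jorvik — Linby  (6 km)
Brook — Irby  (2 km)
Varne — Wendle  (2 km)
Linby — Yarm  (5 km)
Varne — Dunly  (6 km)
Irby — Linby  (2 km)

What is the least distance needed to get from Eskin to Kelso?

Settle nodes by increasing distance from Eskin:
Eskin: 0
Arlen: 6  (via Eskin)
Jorvik: 13  (via Arlen)
Orton: 14  (via Jorvik)
Varne: 14  (via Jorvik)
Wendle: 16  (via Varne)
Quorn: 16  (via Varne)
Linby: 18  (via Varne)
Yarm: 20  (via Wendle)
Irby: 20  (via Linby)
Dunly: 20  (via Varne)
Kelso: 22  (via Irby)
Shortest route: Eskin → Arlen → Jorvik → Varne → Linby → Irby → Kelso = 22 km.

22 km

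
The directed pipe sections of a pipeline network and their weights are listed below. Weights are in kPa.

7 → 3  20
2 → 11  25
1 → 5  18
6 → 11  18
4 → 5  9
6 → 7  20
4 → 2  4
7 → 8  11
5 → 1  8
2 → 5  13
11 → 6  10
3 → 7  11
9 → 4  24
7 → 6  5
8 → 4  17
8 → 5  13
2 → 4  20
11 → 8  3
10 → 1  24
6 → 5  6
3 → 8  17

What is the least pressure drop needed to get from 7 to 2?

32 kPa

Shortest distances from 7:
7: 0
6: 5  (via 7)
5: 11  (via 6)
8: 11  (via 7)
1: 19  (via 5)
3: 20  (via 7)
11: 23  (via 6)
4: 28  (via 8)
2: 32  (via 4)
Shortest route: 7 → 8 → 4 → 2 = 32 kPa.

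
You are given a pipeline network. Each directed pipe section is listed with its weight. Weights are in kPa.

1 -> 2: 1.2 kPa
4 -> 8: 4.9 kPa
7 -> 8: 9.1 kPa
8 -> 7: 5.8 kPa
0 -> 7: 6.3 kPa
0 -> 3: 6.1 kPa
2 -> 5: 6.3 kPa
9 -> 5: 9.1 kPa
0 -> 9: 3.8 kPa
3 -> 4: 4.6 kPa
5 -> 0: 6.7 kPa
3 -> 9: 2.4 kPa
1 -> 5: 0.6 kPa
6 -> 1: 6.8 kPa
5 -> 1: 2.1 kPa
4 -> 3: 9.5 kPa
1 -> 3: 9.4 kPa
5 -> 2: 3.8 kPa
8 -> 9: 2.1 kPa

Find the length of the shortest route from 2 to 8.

Shortest distances from 2:
2: 0
5: 6.3  (via 2)
1: 8.4  (via 5)
0: 13  (via 5)
9: 16.8  (via 0)
3: 17.8  (via 1)
7: 19.3  (via 0)
4: 22.4  (via 3)
8: 27.3  (via 4)
Shortest route: 2 → 5 → 1 → 3 → 4 → 8 = 27.3 kPa.

27.3 kPa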